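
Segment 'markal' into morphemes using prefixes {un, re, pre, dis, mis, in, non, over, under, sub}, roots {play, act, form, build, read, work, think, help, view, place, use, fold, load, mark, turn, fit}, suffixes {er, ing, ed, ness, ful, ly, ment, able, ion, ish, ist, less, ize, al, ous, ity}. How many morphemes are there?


Segmenting 'markal' against the inventory:
  'mark' -> root (morpheme 1)
  'al' -> suffix (morpheme 2)
Total morphemes: 2

2


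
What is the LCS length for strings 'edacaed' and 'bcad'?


DP table for LCS of 'edacaed' and 'bcad':
       b  c  a  d
    0  0  0  0  0
  e 0  0  0  0  0
  d 0  0  0  0  1
  a 0  0  0  1  1
  c 0  0  1  1  1
  a 0  0  1  2  2
  e 0  0  1  2  2
  d 0  0  1  2  3
LCS: 'cad'
LCS length = 3

3


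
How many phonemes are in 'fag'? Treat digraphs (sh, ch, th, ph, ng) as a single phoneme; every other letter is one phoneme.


Parsing 'fag' greedily, digraphs first:
  'f' -> consonant phoneme (phonemes so far: 1)
  'a' -> vowel phoneme (phonemes so far: 2)
  'g' -> consonant phoneme (phonemes so far: 3)
Total phonemes: 3

3


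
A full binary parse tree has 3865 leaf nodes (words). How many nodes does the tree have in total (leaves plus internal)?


Leaf nodes (terminals): 3865
Internal nodes = n - 1 = 3865 - 1 = 3864
Total = leaves + internal = 3865 + 3864 = 7729

7729


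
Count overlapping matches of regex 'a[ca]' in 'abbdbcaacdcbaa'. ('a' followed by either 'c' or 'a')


Pattern: a[ca] means 'a' followed by either 'c' or 'a'.
Scanning 'abbdbcaacdcbaa' position-by-position:
  Pos 0: window 'ab' -> no
  Pos 1: window 'bb' -> no
  Pos 2: window 'bd' -> no
  Pos 3: window 'db' -> no
  Pos 4: window 'bc' -> no
  Pos 5: window 'ca' -> no
  Pos 6: window 'aa' -> MATCH
  Pos 7: window 'ac' -> MATCH
  Pos 8: window 'cd' -> no
  Pos 9: window 'dc' -> no
  Pos 10: window 'cb' -> no
  Pos 11: window 'ba' -> no
  Pos 12: window 'aa' -> MATCH
  Pos 13: window 'a' -> no
Total matches: 3

3


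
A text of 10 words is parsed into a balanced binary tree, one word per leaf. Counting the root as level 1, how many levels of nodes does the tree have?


In a balanced binary tree with n leaves the deepest leaf is ceil(log2(n)) edges below the root,
so counting node levels inclusive of root and leaves gives ceil(log2(n)) + 1 levels.
log2(10) = 3.3219
ceil(3.3219) = 4
levels = 4 + 1 = 5

5


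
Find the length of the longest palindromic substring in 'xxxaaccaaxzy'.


Scanning 'xxxaaccaaxzy' for palindromic substrings.
Substring at positions 2-9: 'xaaccaax'.
Check: reverse('xaaccaax') = 'xaaccaax' -> palindrome confirmed.
Neighbouring characters ('x' / 'z') break symmetry, so it cannot extend further.
No longer palindromic substring exists; longest length = 8

8


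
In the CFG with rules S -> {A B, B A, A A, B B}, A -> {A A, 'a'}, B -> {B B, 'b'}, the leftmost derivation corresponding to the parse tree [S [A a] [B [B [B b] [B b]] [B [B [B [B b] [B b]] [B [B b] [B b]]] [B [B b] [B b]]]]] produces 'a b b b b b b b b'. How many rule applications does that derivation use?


Every bracketed nonterminal node [X ...] in the tree is produced by exactly one rule application.
Reading the tree off as a leftmost derivation:
  Step 1: S  =>  A B   (applied S -> A B)
  Step 2: A B  =>  a B   (applied A -> a)
  Step 3: a B  =>  a B B   (applied B -> B B)
  Step 4: a B B  =>  a B B B   (applied B -> B B)
  Step 5: a B B B  =>  a b B B   (applied B -> b)
  Step 6: a b B B  =>  a b b B   (applied B -> b)
  Step 7: a b b B  =>  a b b B B   (applied B -> B B)
  Step 8: a b b B B  =>  a b b B B B   (applied B -> B B)
  Step 9: a b b B B B  =>  a b b B B B B   (applied B -> B B)
  Step 10: a b b B B B B  =>  a b b b B B B   (applied B -> b)
  Step 11: a b b b B B B  =>  a b b b b B B   (applied B -> b)
  Step 12: a b b b b B B  =>  a b b b b B B B   (applied B -> B B)
  Step 13: a b b b b B B B  =>  a b b b b b B B   (applied B -> b)
  Step 14: a b b b b b B B  =>  a b b b b b b B   (applied B -> b)
  Step 15: a b b b b b b B  =>  a b b b b b b B B   (applied B -> B B)
  Step 16: a b b b b b b B B  =>  a b b b b b b b B   (applied B -> b)
  Step 17: a b b b b b b b B  =>  a b b b b b b b b   (applied B -> b)
Final yield: a b b b b b b b b
Total rewrite steps: 17

17


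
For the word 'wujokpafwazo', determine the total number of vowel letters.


Scanning each character of 'wujokpafwazo':
  Position 1: 'w' -> consonant (running count: 0)
  Position 2: 'u' -> vowel (running count: 1)
  Position 3: 'j' -> consonant (running count: 1)
  Position 4: 'o' -> vowel (running count: 2)
  Position 5: 'k' -> consonant (running count: 2)
  Position 6: 'p' -> consonant (running count: 2)
  Position 7: 'a' -> vowel (running count: 3)
  Position 8: 'f' -> consonant (running count: 3)
  Position 9: 'w' -> consonant (running count: 3)
  Position 10: 'a' -> vowel (running count: 4)
  Position 11: 'z' -> consonant (running count: 4)
  Position 12: 'o' -> vowel (running count: 5)
Total vowels: 5

5


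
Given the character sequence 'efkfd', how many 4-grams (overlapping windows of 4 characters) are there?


String 'efkfd' has length L = 5.
Number of overlapping n-grams = L - n + 1
Substituting: 5 - 4 + 1 = 2

2


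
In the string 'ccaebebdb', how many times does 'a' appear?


Scanning 'ccaebebdb' for 'a':
  Position 2: 'a' -> MATCH (count: 1)
Total occurrences of 'a': 1

1


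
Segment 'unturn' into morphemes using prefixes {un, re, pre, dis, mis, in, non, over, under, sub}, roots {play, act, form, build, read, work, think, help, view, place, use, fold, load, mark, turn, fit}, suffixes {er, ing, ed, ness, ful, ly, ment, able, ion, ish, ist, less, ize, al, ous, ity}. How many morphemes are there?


Segmenting 'unturn' against the inventory:
  'un' -> prefix (morpheme 1)
  'turn' -> root (morpheme 2)
Total morphemes: 2

2


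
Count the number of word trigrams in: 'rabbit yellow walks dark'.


Word trigrams from [4] words:
  Trigram 1: (rabbit yellow walks)
  Trigram 2: (yellow walks dark)
Total word trigrams: 4 - 2 = 2

2


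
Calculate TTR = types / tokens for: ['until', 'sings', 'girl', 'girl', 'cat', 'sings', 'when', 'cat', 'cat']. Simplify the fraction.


Tokens: 9
Unique types: ('cat', 'girl', 'sings', 'until', 'when') = 5
TTR = 5/9
Already in lowest terms.

5/9


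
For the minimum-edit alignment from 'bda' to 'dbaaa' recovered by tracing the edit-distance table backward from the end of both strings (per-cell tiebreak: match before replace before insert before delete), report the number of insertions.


Edit distance = 3. Backtracking from cell (3, 5) with preference match > replace > insert > delete,
then listing the resulting alignment 'bda' -> 'dbaaa' left to right:
  Step 1: insert 'd' [insertion #1]
  Step 2: keep 'b'
  Step 3: insert 'a' [insertion #2]
  Step 4: replace d->a
  Step 5: keep 'a'
Total insertions: 2

2


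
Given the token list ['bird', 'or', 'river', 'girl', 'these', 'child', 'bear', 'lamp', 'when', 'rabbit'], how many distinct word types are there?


Listing all tokens and tracking unique types:
  Token 1: 'bird' -> NEW (unique so far: 1)
  Token 2: 'or' -> NEW (unique so far: 2)
  Token 3: 'river' -> NEW (unique so far: 3)
  Token 4: 'girl' -> NEW (unique so far: 4)
  Token 5: 'these' -> NEW (unique so far: 5)
  Token 6: 'child' -> NEW (unique so far: 6)
  Token 7: 'bear' -> NEW (unique so far: 7)
  Token 8: 'lamp' -> NEW (unique so far: 8)
  Token 9: 'when' -> NEW (unique so far: 9)
  Token 10: 'rabbit' -> NEW (unique so far: 10)
Unique types: ('bear', 'bird', 'child', 'girl', 'lamp', 'or', 'rabbit', 'river', 'these', 'when')
Vocabulary size: 10

10


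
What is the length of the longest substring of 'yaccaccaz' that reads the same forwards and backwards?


Scanning 'yaccaccaz' for palindromic substrings.
Substring at positions 1-7: 'accacca'.
Check: reverse('accacca') = 'accacca' -> palindrome confirmed.
Neighbouring characters ('y' / 'z') break symmetry, so it cannot extend further.
No longer palindromic substring exists; longest length = 7

7


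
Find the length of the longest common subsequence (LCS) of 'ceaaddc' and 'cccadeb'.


DP table for LCS of 'ceaaddc' and 'cccadeb':
       c  c  c  a  d  e  b
    0  0  0  0  0  0  0  0
  c 0  1  1  1  1  1  1  1
  e 0  1  1  1  1  1  2  2
  a 0  1  1  1  2  2  2  2
  a 0  1  1  1  2  2  2  2
  d 0  1  1  1  2  3  3  3
  d 0  1  1  1  2  3  3  3
  c 0  1  2  2  2  3  3  3
LCS: 'cad'
LCS length = 3

3


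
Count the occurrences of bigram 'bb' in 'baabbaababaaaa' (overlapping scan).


Scanning 'baabbaababaaaa' for bigram 'bb':
  Position 0: 'ba' -> no
  Position 1: 'aa' -> no
  Position 2: 'ab' -> no
  Position 3: 'bb' -> MATCH
  Position 4: 'ba' -> no
  Position 5: 'aa' -> no
  Position 6: 'ab' -> no
  Position 7: 'ba' -> no
  Position 8: 'ab' -> no
  Position 9: 'ba' -> no
  Position 10: 'aa' -> no
  Position 11: 'aa' -> no
  Position 12: 'aa' -> no
Total matches: 1

1


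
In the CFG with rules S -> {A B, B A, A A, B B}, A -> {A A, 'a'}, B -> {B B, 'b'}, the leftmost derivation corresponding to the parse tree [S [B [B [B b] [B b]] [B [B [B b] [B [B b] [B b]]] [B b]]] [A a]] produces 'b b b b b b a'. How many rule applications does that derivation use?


Every bracketed nonterminal node [X ...] in the tree is produced by exactly one rule application.
Reading the tree off as a leftmost derivation:
  Step 1: S  =>  B A   (applied S -> B A)
  Step 2: B A  =>  B B A   (applied B -> B B)
  Step 3: B B A  =>  B B B A   (applied B -> B B)
  Step 4: B B B A  =>  b B B A   (applied B -> b)
  Step 5: b B B A  =>  b b B A   (applied B -> b)
  Step 6: b b B A  =>  b b B B A   (applied B -> B B)
  Step 7: b b B B A  =>  b b B B B A   (applied B -> B B)
  Step 8: b b B B B A  =>  b b b B B A   (applied B -> b)
  Step 9: b b b B B A  =>  b b b B B B A   (applied B -> B B)
  Step 10: b b b B B B A  =>  b b b b B B A   (applied B -> b)
  Step 11: b b b b B B A  =>  b b b b b B A   (applied B -> b)
  Step 12: b b b b b B A  =>  b b b b b b A   (applied B -> b)
  Step 13: b b b b b b A  =>  b b b b b b a   (applied A -> a)
Final yield: b b b b b b a
Total rewrite steps: 13

13


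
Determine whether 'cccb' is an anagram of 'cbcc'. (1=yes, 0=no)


Sort characters of 'cccb': 'bccc'
Sort characters of 'cbcc': 'bccc'
Sorted forms match -> they ARE anagrams
Result: 1

1


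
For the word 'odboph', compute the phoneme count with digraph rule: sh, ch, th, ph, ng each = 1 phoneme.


Parsing 'odboph' greedily, digraphs first:
  'o' -> vowel phoneme (phonemes so far: 1)
  'd' -> consonant phoneme (phonemes so far: 2)
  'b' -> consonant phoneme (phonemes so far: 3)
  'o' -> vowel phoneme (phonemes so far: 4)
  'ph' -> digraph (1 consonant phoneme) (phonemes so far: 5)
Total phonemes: 5

5


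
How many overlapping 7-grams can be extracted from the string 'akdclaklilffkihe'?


String 'akdclaklilffkihe' has length L = 16.
Number of overlapping n-grams = L - n + 1
Substituting: 16 - 7 + 1 = 10

10


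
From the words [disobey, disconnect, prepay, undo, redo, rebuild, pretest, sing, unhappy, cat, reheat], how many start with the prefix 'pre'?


Checking each word for prefix 'pre':
  'disobey' -> no (count: 0)
  'disconnect' -> no (count: 0)
  'prepay' -> YES, starts with 'pre' (count: 1)
  'undo' -> no (count: 1)
  'redo' -> no (count: 1)
  'rebuild' -> no (count: 1)
  'pretest' -> YES, starts with 'pre' (count: 2)
  'sing' -> no (count: 2)
  'unhappy' -> no (count: 2)
  'cat' -> no (count: 2)
  'reheat' -> no (count: 2)
Total with prefix 'pre': 2

2


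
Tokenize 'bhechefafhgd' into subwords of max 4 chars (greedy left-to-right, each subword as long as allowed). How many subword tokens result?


'bhechefafhgd' has 12 characters.
Chunking with max size 4:
  Chunk 1: 'bhec' (positions 0-3)
  Chunk 2: 'hefa' (positions 4-7)
  Chunk 3: 'fhgd' (positions 8-11)
Total chunks: ceil(12 / 4) = 3

3


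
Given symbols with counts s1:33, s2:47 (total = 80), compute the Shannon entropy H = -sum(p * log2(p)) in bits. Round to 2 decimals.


Computing entropy H = -sum(p_i * log2(p_i)):
  s1: p = 33/80 = 0.4125, -p*log2(p) = 0.5270
  s2: p = 47/80 = 0.5875, -p*log2(p) = 0.4508
H = sum of terms = 0.9778
Rounded to 2 decimals: 0.98

0.98


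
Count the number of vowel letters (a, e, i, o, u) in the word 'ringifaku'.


Scanning each character of 'ringifaku':
  Position 1: 'r' -> consonant (running count: 0)
  Position 2: 'i' -> vowel (running count: 1)
  Position 3: 'n' -> consonant (running count: 1)
  Position 4: 'g' -> consonant (running count: 1)
  Position 5: 'i' -> vowel (running count: 2)
  Position 6: 'f' -> consonant (running count: 2)
  Position 7: 'a' -> vowel (running count: 3)
  Position 8: 'k' -> consonant (running count: 3)
  Position 9: 'u' -> vowel (running count: 4)
Total vowels: 4

4


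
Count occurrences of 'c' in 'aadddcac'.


Scanning 'aadddcac' for 'c':
  Position 5: 'c' -> MATCH (count: 1)
  Position 7: 'c' -> MATCH (count: 2)
Total occurrences of 'c': 2

2


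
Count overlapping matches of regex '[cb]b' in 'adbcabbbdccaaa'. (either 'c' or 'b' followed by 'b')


Pattern: [cb]b means either 'c' or 'b' followed by 'b'.
Scanning 'adbcabbbdccaaa' position-by-position:
  Pos 0: window 'ad' -> no
  Pos 1: window 'db' -> no
  Pos 2: window 'bc' -> no
  Pos 3: window 'ca' -> no
  Pos 4: window 'ab' -> no
  Pos 5: window 'bb' -> MATCH
  Pos 6: window 'bb' -> MATCH
  Pos 7: window 'bd' -> no
  Pos 8: window 'dc' -> no
  Pos 9: window 'cc' -> no
  Pos 10: window 'ca' -> no
  Pos 11: window 'aa' -> no
  Pos 12: window 'aa' -> no
  Pos 13: window 'a' -> no
Total matches: 2

2


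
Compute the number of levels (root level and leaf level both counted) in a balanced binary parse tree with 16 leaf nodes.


In a balanced binary tree with n leaves the deepest leaf is ceil(log2(n)) edges below the root,
so counting node levels inclusive of root and leaves gives ceil(log2(n)) + 1 levels.
log2(16) = 4.0000
ceil(4.0000) = 4
levels = 4 + 1 = 5

5


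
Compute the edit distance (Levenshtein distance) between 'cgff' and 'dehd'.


Building DP table for s1='cgff' (len 4) and s2='dehd' (len 4):
       d  e  h  d
    0  1  2  3  4
  c 1  1  2  3  4
  g 2  2  2  3  4
  f 3  3  3  3  4
  f 4  4  4  4  4
Edit distance = dp[4][4] = 4

4


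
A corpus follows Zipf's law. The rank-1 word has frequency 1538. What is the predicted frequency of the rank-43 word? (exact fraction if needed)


Zipf's law: freq(rank) = f1 / rank
f1 = 1538, rank = 43
freq = 1538 / 43
GCD(1538, 43) = 1
Simplified: 1538/43

1538/43


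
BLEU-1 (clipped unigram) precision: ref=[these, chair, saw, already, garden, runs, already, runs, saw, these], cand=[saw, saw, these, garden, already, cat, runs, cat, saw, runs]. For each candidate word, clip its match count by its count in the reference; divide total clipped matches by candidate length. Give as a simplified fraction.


Reference word counts: {'already': 2, 'chair': 1, 'garden': 1, 'runs': 2, 'saw': 2, 'these': 2}
Checking each candidate word (with clipping):
  'saw' -> in reference (ref count 2, used 1/2) -> match (matches: 1)
  'saw' -> in reference (ref count 2, used 2/2) -> match (matches: 2)
  'these' -> in reference (ref count 2, used 1/2) -> match (matches: 3)
  'garden' -> in reference (ref count 1, used 1/1) -> match (matches: 4)
  'already' -> in reference (ref count 2, used 1/2) -> match (matches: 5)
  'cat' -> not in reference -> no match (matches: 5)
  'runs' -> in reference (ref count 2, used 1/2) -> match (matches: 6)
  'cat' -> not in reference -> no match (matches: 6)
  'saw' -> ref count 2 already used up (2/2) -> clipped, no match (matches: 6)
  'runs' -> in reference (ref count 2, used 2/2) -> match (matches: 7)
Clipped matches: 7, Candidate length: 10
Precision = 7/10

7/10


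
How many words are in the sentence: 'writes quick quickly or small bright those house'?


Counting words by splitting on spaces:
  Word 1: 'writes'
  Word 2: 'quick'
  Word 3: 'quickly'
  Word 4: 'or'
  Word 5: 'small'
  Word 6: 'bright'
  Word 7: 'those'
  Word 8: 'house'
Total words: 8

8


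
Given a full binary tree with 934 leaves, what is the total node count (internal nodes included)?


Leaf nodes (terminals): 934
Internal nodes = n - 1 = 934 - 1 = 933
Total = leaves + internal = 934 + 933 = 1867

1867


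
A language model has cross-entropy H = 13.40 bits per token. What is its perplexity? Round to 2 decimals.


Perplexity formula: PP = 2^H
H = 13.40
PP = 2^13.40
Decompose: 2^13.40 = 2^13 * 2^0.40
2^13 = 8192, 2^0.40 ~ 1.3195079
PP ~ 8192 * 1.3195079 = 10809.4087168
Rounded to 2 decimals: 10809.41

10809.41


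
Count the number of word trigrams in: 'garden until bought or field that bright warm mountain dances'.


Word trigrams from [10] words:
  Trigram 1: (garden until bought)
  Trigram 2: (until bought or)
  Trigram 3: (bought or field)
  Trigram 4: (or field that)
  Trigram 5: (field that bright)
  Trigram 6: (that bright warm)
  Trigram 7: (bright warm mountain)
  Trigram 8: (warm mountain dances)
Total word trigrams: 10 - 2 = 8

8


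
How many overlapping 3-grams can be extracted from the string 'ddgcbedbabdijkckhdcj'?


String 'ddgcbedbabdijkckhdcj' has length L = 20.
Number of overlapping n-grams = L - n + 1
Substituting: 20 - 3 + 1 = 18

18


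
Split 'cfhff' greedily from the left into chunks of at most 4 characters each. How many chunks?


'cfhff' has 5 characters.
Chunking with max size 4:
  Chunk 1: 'cfhf' (positions 0-3)
  Chunk 2: 'f' (positions 4-4)
Total chunks: ceil(5 / 4) = 2

2


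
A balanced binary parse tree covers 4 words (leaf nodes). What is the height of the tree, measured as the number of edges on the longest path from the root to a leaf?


In a balanced binary tree with n leaves the deepest leaf is ceil(log2(n)) edges below the root.
log2(4) = 2.0000
ceil(2.0000) = 2
height (edges) = 2

2


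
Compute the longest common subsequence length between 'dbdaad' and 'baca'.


DP table for LCS of 'dbdaad' and 'baca':
       b  a  c  a
    0  0  0  0  0
  d 0  0  0  0  0
  b 0  1  1  1  1
  d 0  1  1  1  1
  a 0  1  2  2  2
  a 0  1  2  2  3
  d 0  1  2  2  3
LCS: 'baa'
LCS length = 3

3


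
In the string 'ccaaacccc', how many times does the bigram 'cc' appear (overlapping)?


Scanning 'ccaaacccc' for bigram 'cc':
  Position 0: 'cc' -> MATCH
  Position 1: 'ca' -> no
  Position 2: 'aa' -> no
  Position 3: 'aa' -> no
  Position 4: 'ac' -> no
  Position 5: 'cc' -> MATCH
  Position 6: 'cc' -> MATCH
  Position 7: 'cc' -> MATCH
Total matches: 4

4


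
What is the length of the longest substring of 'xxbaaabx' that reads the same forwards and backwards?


Scanning 'xxbaaabx' for palindromic substrings.
Substring at positions 1-7: 'xbaaabx'.
Check: reverse('xbaaabx') = 'xbaaabx' -> palindrome confirmed.
Neighbouring characters ('x' / '-') break symmetry, so it cannot extend further.
No longer palindromic substring exists; longest length = 7

7


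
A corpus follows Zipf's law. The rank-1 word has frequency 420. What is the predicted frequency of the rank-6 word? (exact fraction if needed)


Zipf's law: freq(rank) = f1 / rank
f1 = 420, rank = 6
freq = 420 / 6
= 70

70


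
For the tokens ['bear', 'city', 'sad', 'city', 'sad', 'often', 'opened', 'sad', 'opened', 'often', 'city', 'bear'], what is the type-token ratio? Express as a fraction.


Tokens: 12
Unique types: ('bear', 'city', 'often', 'opened', 'sad') = 5
TTR = 5/12
Already in lowest terms.

5/12


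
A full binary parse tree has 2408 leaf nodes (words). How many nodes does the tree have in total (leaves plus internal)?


Leaf nodes (terminals): 2408
Internal nodes = n - 1 = 2408 - 1 = 2407
Total = leaves + internal = 2408 + 2407 = 4815

4815


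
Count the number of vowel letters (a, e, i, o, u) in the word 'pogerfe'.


Scanning each character of 'pogerfe':
  Position 1: 'p' -> consonant (running count: 0)
  Position 2: 'o' -> vowel (running count: 1)
  Position 3: 'g' -> consonant (running count: 1)
  Position 4: 'e' -> vowel (running count: 2)
  Position 5: 'r' -> consonant (running count: 2)
  Position 6: 'f' -> consonant (running count: 2)
  Position 7: 'e' -> vowel (running count: 3)
Total vowels: 3

3


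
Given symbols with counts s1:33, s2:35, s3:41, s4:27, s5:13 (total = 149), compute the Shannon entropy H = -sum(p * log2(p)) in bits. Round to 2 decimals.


Computing entropy H = -sum(p_i * log2(p_i)):
  s1: p = 33/149 = 0.2215, -p*log2(p) = 0.4817
  s2: p = 35/149 = 0.2349, -p*log2(p) = 0.4909
  s3: p = 41/149 = 0.2752, -p*log2(p) = 0.5123
  s4: p = 27/149 = 0.1812, -p*log2(p) = 0.4465
  s5: p = 13/149 = 0.0872, -p*log2(p) = 0.3070
H = sum of terms = 2.2384
Rounded to 2 decimals: 2.24

2.24


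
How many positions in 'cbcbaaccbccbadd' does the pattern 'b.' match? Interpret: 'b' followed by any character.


Pattern: b. means 'b' followed by any character.
Scanning 'cbcbaaccbccbadd' position-by-position:
  Pos 0: window 'cb' -> no
  Pos 1: window 'bc' -> MATCH
  Pos 2: window 'cb' -> no
  Pos 3: window 'ba' -> MATCH
  Pos 4: window 'aa' -> no
  Pos 5: window 'ac' -> no
  Pos 6: window 'cc' -> no
  Pos 7: window 'cb' -> no
  Pos 8: window 'bc' -> MATCH
  Pos 9: window 'cc' -> no
  Pos 10: window 'cb' -> no
  Pos 11: window 'ba' -> MATCH
  Pos 12: window 'ad' -> no
  Pos 13: window 'dd' -> no
  Pos 14: window 'd' -> no
Total matches: 4

4


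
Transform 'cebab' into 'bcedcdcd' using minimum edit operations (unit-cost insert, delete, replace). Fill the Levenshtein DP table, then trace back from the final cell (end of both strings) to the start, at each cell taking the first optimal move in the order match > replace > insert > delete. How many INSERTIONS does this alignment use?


Edit distance = 6. Backtracking from cell (5, 8) with preference match > replace > insert > delete,
then listing the resulting alignment 'cebab' -> 'bcedcdcd' left to right:
  Step 1: insert 'b' [insertion #1]
  Step 2: keep 'c'
  Step 3: keep 'e'
  Step 4: insert 'd' [insertion #2]
  Step 5: insert 'c' [insertion #3]
  Step 6: replace b->d
  Step 7: replace a->c
  Step 8: replace b->d
Total insertions: 3

3


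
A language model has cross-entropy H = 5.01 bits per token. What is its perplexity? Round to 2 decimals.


Perplexity formula: PP = 2^H
H = 5.01
PP = 2^5.01
Decompose: 2^5.01 = 2^5 * 2^0.01
2^5 = 32, 2^0.01 ~ 1.0069556
PP ~ 32 * 1.0069556 = 32.2225792
Rounded to 2 decimals: 32.22

32.22


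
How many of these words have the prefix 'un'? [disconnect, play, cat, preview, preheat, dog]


Checking each word for prefix 'un':
  'disconnect' -> no (count: 0)
  'play' -> no (count: 0)
  'cat' -> no (count: 0)
  'preview' -> no (count: 0)
  'preheat' -> no (count: 0)
  'dog' -> no (count: 0)
Total with prefix 'un': 0

0


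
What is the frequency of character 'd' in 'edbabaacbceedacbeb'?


Scanning 'edbabaacbceedacbeb' for 'd':
  Position 1: 'd' -> MATCH (count: 1)
  Position 12: 'd' -> MATCH (count: 2)
Total occurrences of 'd': 2

2


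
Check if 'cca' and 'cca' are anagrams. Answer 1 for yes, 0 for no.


Sort characters of 'cca': 'acc'
Sort characters of 'cca': 'acc'
Sorted forms match -> they ARE anagrams
Result: 1

1


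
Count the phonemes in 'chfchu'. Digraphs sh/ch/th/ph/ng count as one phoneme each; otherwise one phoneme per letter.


Parsing 'chfchu' greedily, digraphs first:
  'ch' -> digraph (1 consonant phoneme) (phonemes so far: 1)
  'f' -> consonant phoneme (phonemes so far: 2)
  'ch' -> digraph (1 consonant phoneme) (phonemes so far: 3)
  'u' -> vowel phoneme (phonemes so far: 4)
Total phonemes: 4

4


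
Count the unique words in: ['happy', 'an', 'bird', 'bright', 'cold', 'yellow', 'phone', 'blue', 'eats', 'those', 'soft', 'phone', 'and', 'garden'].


Listing all tokens and tracking unique types:
  Token 1: 'happy' -> NEW (unique so far: 1)
  Token 2: 'an' -> NEW (unique so far: 2)
  Token 3: 'bird' -> NEW (unique so far: 3)
  Token 4: 'bright' -> NEW (unique so far: 4)
  Token 5: 'cold' -> NEW (unique so far: 5)
  Token 6: 'yellow' -> NEW (unique so far: 6)
  Token 7: 'phone' -> NEW (unique so far: 7)
  Token 8: 'blue' -> NEW (unique so far: 8)
  Token 9: 'eats' -> NEW (unique so far: 9)
  Token 10: 'those' -> NEW (unique so far: 10)
  Token 11: 'soft' -> NEW (unique so far: 11)
  Token 12: 'phone' -> duplicate (unique so far: 11)
  Token 13: 'and' -> NEW (unique so far: 12)
  Token 14: 'garden' -> NEW (unique so far: 13)
Unique types: ('an', 'and', 'bird', 'blue', 'bright', 'cold', 'eats', 'garden', 'happy', 'phone', 'soft', 'those', 'yellow')
Vocabulary size: 13

13


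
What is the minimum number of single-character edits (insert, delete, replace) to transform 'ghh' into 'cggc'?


Building DP table for s1='ghh' (len 3) and s2='cggc' (len 4):
       c  g  g  c
    0  1  2  3  4
  g 1  1  1  2  3
  h 2  2  2  2  3
  h 3  3  3  3  3
Edit distance = dp[3][4] = 3

3


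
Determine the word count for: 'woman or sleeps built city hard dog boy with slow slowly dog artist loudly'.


Counting words by splitting on spaces:
  Word 1: 'woman'
  Word 2: 'or'
  Word 3: 'sleeps'
  Word 4: 'built'
  Word 5: 'city'
  Word 6: 'hard'
  Word 7: 'dog'
  Word 8: 'boy'
  Word 9: 'with'
  Word 10: 'slow'
  Word 11: 'slowly'
  Word 12: 'dog'
  Word 13: 'artist'
  Word 14: 'loudly'
Total words: 14

14


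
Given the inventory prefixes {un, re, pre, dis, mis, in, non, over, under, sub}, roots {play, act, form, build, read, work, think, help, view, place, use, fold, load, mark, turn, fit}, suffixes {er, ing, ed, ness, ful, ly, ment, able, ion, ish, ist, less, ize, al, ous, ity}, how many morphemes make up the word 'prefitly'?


Segmenting 'prefitly' against the inventory:
  'pre' -> prefix (morpheme 1)
  'fit' -> root (morpheme 2)
  'ly' -> suffix (morpheme 3)
Total morphemes: 3

3


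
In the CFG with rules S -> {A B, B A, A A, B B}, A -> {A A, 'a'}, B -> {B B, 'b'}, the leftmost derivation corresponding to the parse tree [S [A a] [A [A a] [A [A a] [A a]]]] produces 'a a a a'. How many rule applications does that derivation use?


Every bracketed nonterminal node [X ...] in the tree is produced by exactly one rule application.
Reading the tree off as a leftmost derivation:
  Step 1: S  =>  A A   (applied S -> A A)
  Step 2: A A  =>  a A   (applied A -> a)
  Step 3: a A  =>  a A A   (applied A -> A A)
  Step 4: a A A  =>  a a A   (applied A -> a)
  Step 5: a a A  =>  a a A A   (applied A -> A A)
  Step 6: a a A A  =>  a a a A   (applied A -> a)
  Step 7: a a a A  =>  a a a a   (applied A -> a)
Final yield: a a a a
Total rewrite steps: 7

7


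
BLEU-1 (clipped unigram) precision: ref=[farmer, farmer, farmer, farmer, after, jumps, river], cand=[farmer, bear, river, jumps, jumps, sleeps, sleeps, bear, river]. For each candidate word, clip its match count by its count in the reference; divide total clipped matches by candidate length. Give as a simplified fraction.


Reference word counts: {'after': 1, 'farmer': 4, 'jumps': 1, 'river': 1}
Checking each candidate word (with clipping):
  'farmer' -> in reference (ref count 4, used 1/4) -> match (matches: 1)
  'bear' -> not in reference -> no match (matches: 1)
  'river' -> in reference (ref count 1, used 1/1) -> match (matches: 2)
  'jumps' -> in reference (ref count 1, used 1/1) -> match (matches: 3)
  'jumps' -> ref count 1 already used up (1/1) -> clipped, no match (matches: 3)
  'sleeps' -> not in reference -> no match (matches: 3)
  'sleeps' -> not in reference -> no match (matches: 3)
  'bear' -> not in reference -> no match (matches: 3)
  'river' -> ref count 1 already used up (1/1) -> clipped, no match (matches: 3)
Clipped matches: 3, Candidate length: 9
Precision = 3/9 = 1/3

1/3


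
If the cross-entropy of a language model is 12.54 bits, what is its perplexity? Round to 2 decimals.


Perplexity formula: PP = 2^H
H = 12.54
PP = 2^12.54
Decompose: 2^12.54 = 2^12 * 2^0.54
2^12 = 4096, 2^0.54 ~ 1.4539725
PP ~ 4096 * 1.4539725 = 5955.4713600
Rounded to 2 decimals: 5955.47

5955.47


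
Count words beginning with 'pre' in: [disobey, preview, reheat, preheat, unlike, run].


Checking each word for prefix 'pre':
  'disobey' -> no (count: 0)
  'preview' -> YES, starts with 'pre' (count: 1)
  'reheat' -> no (count: 1)
  'preheat' -> YES, starts with 'pre' (count: 2)
  'unlike' -> no (count: 2)
  'run' -> no (count: 2)
Total with prefix 'pre': 2

2


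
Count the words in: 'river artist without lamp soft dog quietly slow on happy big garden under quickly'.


Counting words by splitting on spaces:
  Word 1: 'river'
  Word 2: 'artist'
  Word 3: 'without'
  Word 4: 'lamp'
  Word 5: 'soft'
  Word 6: 'dog'
  Word 7: 'quietly'
  Word 8: 'slow'
  Word 9: 'on'
  Word 10: 'happy'
  Word 11: 'big'
  Word 12: 'garden'
  Word 13: 'under'
  Word 14: 'quickly'
Total words: 14

14


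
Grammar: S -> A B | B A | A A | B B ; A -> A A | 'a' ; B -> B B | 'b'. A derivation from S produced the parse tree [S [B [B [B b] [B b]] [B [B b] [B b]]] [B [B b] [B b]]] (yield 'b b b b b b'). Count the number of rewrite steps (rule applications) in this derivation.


Every bracketed nonterminal node [X ...] in the tree is produced by exactly one rule application.
Reading the tree off as a leftmost derivation:
  Step 1: S  =>  B B   (applied S -> B B)
  Step 2: B B  =>  B B B   (applied B -> B B)
  Step 3: B B B  =>  B B B B   (applied B -> B B)
  Step 4: B B B B  =>  b B B B   (applied B -> b)
  Step 5: b B B B  =>  b b B B   (applied B -> b)
  Step 6: b b B B  =>  b b B B B   (applied B -> B B)
  Step 7: b b B B B  =>  b b b B B   (applied B -> b)
  Step 8: b b b B B  =>  b b b b B   (applied B -> b)
  Step 9: b b b b B  =>  b b b b B B   (applied B -> B B)
  Step 10: b b b b B B  =>  b b b b b B   (applied B -> b)
  Step 11: b b b b b B  =>  b b b b b b   (applied B -> b)
Final yield: b b b b b b
Total rewrite steps: 11

11


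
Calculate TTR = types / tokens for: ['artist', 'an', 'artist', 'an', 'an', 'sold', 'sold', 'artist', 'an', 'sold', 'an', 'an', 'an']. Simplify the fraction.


Tokens: 13
Unique types: ('an', 'artist', 'sold') = 3
TTR = 3/13
Already in lowest terms.

3/13


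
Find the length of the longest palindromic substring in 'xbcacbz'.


Scanning 'xbcacbz' for palindromic substrings.
Substring at positions 1-5: 'bcacb'.
Check: reverse('bcacb') = 'bcacb' -> palindrome confirmed.
Neighbouring characters ('x' / 'z') break symmetry, so it cannot extend further.
No longer palindromic substring exists; longest length = 5

5


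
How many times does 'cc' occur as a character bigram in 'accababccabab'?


Scanning 'accababccabab' for bigram 'cc':
  Position 0: 'ac' -> no
  Position 1: 'cc' -> MATCH
  Position 2: 'ca' -> no
  Position 3: 'ab' -> no
  Position 4: 'ba' -> no
  Position 5: 'ab' -> no
  Position 6: 'bc' -> no
  Position 7: 'cc' -> MATCH
  Position 8: 'ca' -> no
  Position 9: 'ab' -> no
  Position 10: 'ba' -> no
  Position 11: 'ab' -> no
Total matches: 2

2


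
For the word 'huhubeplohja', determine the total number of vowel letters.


Scanning each character of 'huhubeplohja':
  Position 1: 'h' -> consonant (running count: 0)
  Position 2: 'u' -> vowel (running count: 1)
  Position 3: 'h' -> consonant (running count: 1)
  Position 4: 'u' -> vowel (running count: 2)
  Position 5: 'b' -> consonant (running count: 2)
  Position 6: 'e' -> vowel (running count: 3)
  Position 7: 'p' -> consonant (running count: 3)
  Position 8: 'l' -> consonant (running count: 3)
  Position 9: 'o' -> vowel (running count: 4)
  Position 10: 'h' -> consonant (running count: 4)
  Position 11: 'j' -> consonant (running count: 4)
  Position 12: 'a' -> vowel (running count: 5)
Total vowels: 5

5


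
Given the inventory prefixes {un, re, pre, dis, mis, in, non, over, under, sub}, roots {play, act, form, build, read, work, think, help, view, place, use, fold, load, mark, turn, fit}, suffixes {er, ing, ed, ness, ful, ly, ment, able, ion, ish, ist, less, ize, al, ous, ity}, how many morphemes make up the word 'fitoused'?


Segmenting 'fitoused' against the inventory:
  'fit' -> root (morpheme 1)
  'ous' -> suffix (morpheme 2)
  'ed' -> suffix (morpheme 3)
Total morphemes: 3

3


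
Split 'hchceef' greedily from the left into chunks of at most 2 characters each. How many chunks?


'hchceef' has 7 characters.
Chunking with max size 2:
  Chunk 1: 'hc' (positions 0-1)
  Chunk 2: 'hc' (positions 2-3)
  Chunk 3: 'ee' (positions 4-5)
  Chunk 4: 'f' (positions 6-6)
Total chunks: ceil(7 / 2) = 4

4


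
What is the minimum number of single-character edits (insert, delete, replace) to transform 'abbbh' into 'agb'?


Building DP table for s1='abbbh' (len 5) and s2='agb' (len 3):
       a  g  b
    0  1  2  3
  a 1  0  1  2
  b 2  1  1  1
  b 3  2  2  1
  b 4  3  3  2
  h 5  4  4  3
Edit distance = dp[5][3] = 3

3


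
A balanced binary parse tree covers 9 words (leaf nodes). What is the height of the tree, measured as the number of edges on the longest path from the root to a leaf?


In a balanced binary tree with n leaves the deepest leaf is ceil(log2(n)) edges below the root.
log2(9) = 3.1699
ceil(3.1699) = 4
height (edges) = 4

4


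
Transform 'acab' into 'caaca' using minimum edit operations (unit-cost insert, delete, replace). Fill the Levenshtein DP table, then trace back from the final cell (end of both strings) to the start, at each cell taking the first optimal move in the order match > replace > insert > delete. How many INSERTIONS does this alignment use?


Edit distance = 3. Backtracking from cell (4, 5) with preference match > replace > insert > delete,
then listing the resulting alignment 'acab' -> 'caaca' left to right:
  Step 1: insert 'c' [insertion #1]
  Step 2: insert 'a' [insertion #2]
  Step 3: keep 'a'
  Step 4: keep 'c'
  Step 5: keep 'a'
  Step 6: delete 'b'
Total insertions: 2

2


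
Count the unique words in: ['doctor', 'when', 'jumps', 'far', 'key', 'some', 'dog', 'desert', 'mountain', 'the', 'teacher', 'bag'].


Listing all tokens and tracking unique types:
  Token 1: 'doctor' -> NEW (unique so far: 1)
  Token 2: 'when' -> NEW (unique so far: 2)
  Token 3: 'jumps' -> NEW (unique so far: 3)
  Token 4: 'far' -> NEW (unique so far: 4)
  Token 5: 'key' -> NEW (unique so far: 5)
  Token 6: 'some' -> NEW (unique so far: 6)
  Token 7: 'dog' -> NEW (unique so far: 7)
  Token 8: 'desert' -> NEW (unique so far: 8)
  Token 9: 'mountain' -> NEW (unique so far: 9)
  Token 10: 'the' -> NEW (unique so far: 10)
  Token 11: 'teacher' -> NEW (unique so far: 11)
  Token 12: 'bag' -> NEW (unique so far: 12)
Unique types: ('bag', 'desert', 'doctor', 'dog', 'far', 'jumps', 'key', 'mountain', 'some', 'teacher', 'the', 'when')
Vocabulary size: 12

12


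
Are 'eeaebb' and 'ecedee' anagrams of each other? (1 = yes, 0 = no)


Sort characters of 'eeaebb': 'abbeee'
Sort characters of 'ecedee': 'cdeeee'
Sorted forms differ -> they are NOT anagrams
Result: 0

0


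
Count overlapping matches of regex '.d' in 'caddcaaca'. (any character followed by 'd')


Pattern: .d means any character followed by 'd'.
Scanning 'caddcaaca' position-by-position:
  Pos 0: window 'ca' -> no
  Pos 1: window 'ad' -> MATCH
  Pos 2: window 'dd' -> MATCH
  Pos 3: window 'dc' -> no
  Pos 4: window 'ca' -> no
  Pos 5: window 'aa' -> no
  Pos 6: window 'ac' -> no
  Pos 7: window 'ca' -> no
  Pos 8: window 'a' -> no
Total matches: 2

2


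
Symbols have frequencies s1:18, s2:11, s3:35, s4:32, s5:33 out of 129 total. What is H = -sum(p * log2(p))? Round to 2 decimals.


Computing entropy H = -sum(p_i * log2(p_i)):
  s1: p = 18/129 = 0.1395, -p*log2(p) = 0.3965
  s2: p = 11/129 = 0.0853, -p*log2(p) = 0.3029
  s3: p = 35/129 = 0.2713, -p*log2(p) = 0.5106
  s4: p = 32/129 = 0.2481, -p*log2(p) = 0.4989
  s5: p = 33/129 = 0.2558, -p*log2(p) = 0.5031
H = sum of terms = 2.2120
Rounded to 2 decimals: 2.21

2.21


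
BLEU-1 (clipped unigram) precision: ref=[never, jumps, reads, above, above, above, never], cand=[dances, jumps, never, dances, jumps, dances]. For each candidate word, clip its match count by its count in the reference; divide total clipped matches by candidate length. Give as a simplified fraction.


Reference word counts: {'above': 3, 'jumps': 1, 'never': 2, 'reads': 1}
Checking each candidate word (with clipping):
  'dances' -> not in reference -> no match (matches: 0)
  'jumps' -> in reference (ref count 1, used 1/1) -> match (matches: 1)
  'never' -> in reference (ref count 2, used 1/2) -> match (matches: 2)
  'dances' -> not in reference -> no match (matches: 2)
  'jumps' -> ref count 1 already used up (1/1) -> clipped, no match (matches: 2)
  'dances' -> not in reference -> no match (matches: 2)
Clipped matches: 2, Candidate length: 6
Precision = 2/6 = 1/3

1/3


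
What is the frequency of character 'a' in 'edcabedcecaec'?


Scanning 'edcabedcecaec' for 'a':
  Position 3: 'a' -> MATCH (count: 1)
  Position 10: 'a' -> MATCH (count: 2)
Total occurrences of 'a': 2

2


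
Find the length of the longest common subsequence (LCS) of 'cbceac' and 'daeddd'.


DP table for LCS of 'cbceac' and 'daeddd':
       d  a  e  d  d  d
    0  0  0  0  0  0  0
  c 0  0  0  0  0  0  0
  b 0  0  0  0  0  0  0
  c 0  0  0  0  0  0  0
  e 0  0  0  1  1  1  1
  a 0  0  1  1  1  1  1
  c 0  0  1  1  1  1  1
LCS: 'e'
LCS length = 1

1


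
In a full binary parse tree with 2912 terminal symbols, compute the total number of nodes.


Leaf nodes (terminals): 2912
Internal nodes = n - 1 = 2912 - 1 = 2911
Total = leaves + internal = 2912 + 2911 = 5823

5823


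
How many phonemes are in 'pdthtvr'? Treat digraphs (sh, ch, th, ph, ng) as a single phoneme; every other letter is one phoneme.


Parsing 'pdthtvr' greedily, digraphs first:
  'p' -> consonant phoneme (phonemes so far: 1)
  'd' -> consonant phoneme (phonemes so far: 2)
  'th' -> digraph (1 consonant phoneme) (phonemes so far: 3)
  't' -> consonant phoneme (phonemes so far: 4)
  'v' -> consonant phoneme (phonemes so far: 5)
  'r' -> consonant phoneme (phonemes so far: 6)
Total phonemes: 6

6


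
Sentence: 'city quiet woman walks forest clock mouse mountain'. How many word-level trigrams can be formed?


Word trigrams from [8] words:
  Trigram 1: (city quiet woman)
  Trigram 2: (quiet woman walks)
  Trigram 3: (woman walks forest)
  Trigram 4: (walks forest clock)
  Trigram 5: (forest clock mouse)
  Trigram 6: (clock mouse mountain)
Total word trigrams: 8 - 2 = 6

6


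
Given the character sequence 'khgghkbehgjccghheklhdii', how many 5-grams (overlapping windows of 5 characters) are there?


String 'khgghkbehgjccghheklhdii' has length L = 23.
Number of overlapping n-grams = L - n + 1
Substituting: 23 - 5 + 1 = 19

19


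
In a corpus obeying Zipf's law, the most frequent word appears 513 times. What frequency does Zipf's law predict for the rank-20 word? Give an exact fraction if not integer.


Zipf's law: freq(rank) = f1 / rank
f1 = 513, rank = 20
freq = 513 / 20
GCD(513, 20) = 1
Simplified: 513/20

513/20


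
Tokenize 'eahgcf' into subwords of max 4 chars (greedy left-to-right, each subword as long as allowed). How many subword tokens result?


'eahgcf' has 6 characters.
Chunking with max size 4:
  Chunk 1: 'eahg' (positions 0-3)
  Chunk 2: 'cf' (positions 4-5)
Total chunks: ceil(6 / 4) = 2

2


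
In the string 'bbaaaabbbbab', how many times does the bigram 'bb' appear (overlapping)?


Scanning 'bbaaaabbbbab' for bigram 'bb':
  Position 0: 'bb' -> MATCH
  Position 1: 'ba' -> no
  Position 2: 'aa' -> no
  Position 3: 'aa' -> no
  Position 4: 'aa' -> no
  Position 5: 'ab' -> no
  Position 6: 'bb' -> MATCH
  Position 7: 'bb' -> MATCH
  Position 8: 'bb' -> MATCH
  Position 9: 'ba' -> no
  Position 10: 'ab' -> no
Total matches: 4

4


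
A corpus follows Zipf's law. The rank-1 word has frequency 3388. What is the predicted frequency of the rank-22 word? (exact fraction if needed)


Zipf's law: freq(rank) = f1 / rank
f1 = 3388, rank = 22
freq = 3388 / 22
= 154

154


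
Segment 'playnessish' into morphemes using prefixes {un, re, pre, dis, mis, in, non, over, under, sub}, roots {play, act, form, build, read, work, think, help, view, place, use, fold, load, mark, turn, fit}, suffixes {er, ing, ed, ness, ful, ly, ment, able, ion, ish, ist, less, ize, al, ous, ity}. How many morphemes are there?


Segmenting 'playnessish' against the inventory:
  'play' -> root (morpheme 1)
  'ness' -> suffix (morpheme 2)
  'ish' -> suffix (morpheme 3)
Total morphemes: 3

3
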